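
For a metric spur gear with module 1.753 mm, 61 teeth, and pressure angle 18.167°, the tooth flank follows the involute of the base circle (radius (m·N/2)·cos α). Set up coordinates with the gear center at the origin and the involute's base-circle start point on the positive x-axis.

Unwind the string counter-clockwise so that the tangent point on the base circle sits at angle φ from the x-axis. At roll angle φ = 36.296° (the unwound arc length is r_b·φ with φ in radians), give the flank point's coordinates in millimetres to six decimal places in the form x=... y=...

pitch radius r_p = m·N/2 = 1.753·61/2 = 53.466500
base radius r_b = r_p·cos α = 53.466500·cos 18.167° = 50.801290
roll angle φ = 36.296° = 0.63348471 rad
x = r_b·(cos φ + φ·sin φ) = 50.801290·(0.80596961 + 0.63348471·0.59195691) = 59.994559
y = r_b·(sin φ − φ·cos φ) = 50.801290·(0.59195691 − 0.63348471·0.80596961) = 4.134590

x=59.994559 y=4.134590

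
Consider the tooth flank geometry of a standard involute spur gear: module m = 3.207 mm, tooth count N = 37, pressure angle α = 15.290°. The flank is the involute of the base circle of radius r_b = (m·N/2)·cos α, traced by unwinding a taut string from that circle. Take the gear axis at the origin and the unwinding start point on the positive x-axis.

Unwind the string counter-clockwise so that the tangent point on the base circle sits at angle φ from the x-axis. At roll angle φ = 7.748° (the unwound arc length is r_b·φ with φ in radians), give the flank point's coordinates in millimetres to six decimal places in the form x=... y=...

pitch radius r_p = m·N/2 = 3.207·37/2 = 59.329500
base radius r_b = r_p·cos α = 59.329500·cos 15.290° = 57.229441
roll angle φ = 7.748° = 0.13522811 rad
x = r_b·(cos φ + φ·sin φ) = 57.229441·(0.99087060 + 0.13522811·0.13481634) = 57.750318
y = r_b·(sin φ − φ·cos φ) = 57.229441·(0.13481634 − 0.13522811·0.99087060) = 0.047087

x=57.750318 y=0.047087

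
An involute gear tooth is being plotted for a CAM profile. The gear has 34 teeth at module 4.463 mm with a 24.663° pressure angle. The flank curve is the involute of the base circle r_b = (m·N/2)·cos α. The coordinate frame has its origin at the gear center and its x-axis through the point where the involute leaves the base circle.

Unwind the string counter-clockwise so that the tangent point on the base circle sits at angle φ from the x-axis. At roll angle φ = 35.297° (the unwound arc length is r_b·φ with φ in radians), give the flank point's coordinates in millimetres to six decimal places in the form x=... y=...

pitch radius r_p = m·N/2 = 4.463·34/2 = 75.871000
base radius r_b = r_p·cos α = 75.871000·cos 24.663° = 68.949883
roll angle φ = 35.297° = 0.61604887 rad
x = r_b·(cos φ + φ·sin φ) = 68.949883·(0.81616785 + 0.61604887·0.57781489) = 80.818230
y = r_b·(sin φ − φ·cos φ) = 68.949883·(0.57781489 − 0.61604887·0.81616785) = 5.172318

x=80.818230 y=5.172318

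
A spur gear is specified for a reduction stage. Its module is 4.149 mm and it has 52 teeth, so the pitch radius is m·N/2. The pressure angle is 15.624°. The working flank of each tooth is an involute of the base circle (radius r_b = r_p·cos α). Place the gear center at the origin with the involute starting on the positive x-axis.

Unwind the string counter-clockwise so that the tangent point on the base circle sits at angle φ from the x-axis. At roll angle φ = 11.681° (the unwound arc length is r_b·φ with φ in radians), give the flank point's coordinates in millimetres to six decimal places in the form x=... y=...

x=106.024645 y=0.292220

pitch radius r_p = m·N/2 = 4.149·52/2 = 107.874000
base radius r_b = r_p·cos α = 107.874000·cos 15.624° = 103.888038
roll angle φ = 11.681° = 0.20387191 rad
x = r_b·(cos φ + φ·sin φ) = 103.888038·(0.97929000 + 0.20387191·0.20246256) = 106.024645
y = r_b·(sin φ − φ·cos φ) = 103.888038·(0.20246256 − 0.20387191·0.97929000) = 0.292220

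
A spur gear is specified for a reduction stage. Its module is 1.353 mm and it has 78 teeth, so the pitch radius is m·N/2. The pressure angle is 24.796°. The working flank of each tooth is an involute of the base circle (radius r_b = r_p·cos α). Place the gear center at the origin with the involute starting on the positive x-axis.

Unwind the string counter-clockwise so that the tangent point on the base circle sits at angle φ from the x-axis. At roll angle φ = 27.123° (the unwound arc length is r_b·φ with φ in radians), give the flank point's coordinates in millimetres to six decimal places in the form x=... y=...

x=52.972569 y=1.656213

pitch radius r_p = m·N/2 = 1.353·78/2 = 52.767000
base radius r_b = r_p·cos α = 52.767000·cos 24.796° = 47.902239
roll angle φ = 27.123° = 0.47338565 rad
x = r_b·(cos φ + φ·sin φ) = 47.902239·(0.89002987 + 0.47338565·0.45590222) = 52.972569
y = r_b·(sin φ − φ·cos φ) = 47.902239·(0.45590222 − 0.47338565·0.89002987) = 1.656213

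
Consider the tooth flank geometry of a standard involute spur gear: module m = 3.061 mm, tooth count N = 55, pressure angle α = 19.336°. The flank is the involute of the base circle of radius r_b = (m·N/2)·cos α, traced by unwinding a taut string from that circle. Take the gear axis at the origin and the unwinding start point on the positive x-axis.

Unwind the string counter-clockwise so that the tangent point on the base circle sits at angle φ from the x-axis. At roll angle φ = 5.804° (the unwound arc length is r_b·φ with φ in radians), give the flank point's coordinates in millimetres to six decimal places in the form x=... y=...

pitch radius r_p = m·N/2 = 3.061·55/2 = 84.177500
base radius r_b = r_p·cos α = 84.177500·cos 19.336° = 79.429308
roll angle φ = 5.804° = 0.10129891 rad
x = r_b·(cos φ + φ·sin φ) = 79.429308·(0.99487365 + 0.10129891·0.10112575) = 79.835794
y = r_b·(sin φ − φ·cos φ) = 79.429308·(0.10112575 − 0.10129891·0.99487365) = 0.027493

x=79.835794 y=0.027493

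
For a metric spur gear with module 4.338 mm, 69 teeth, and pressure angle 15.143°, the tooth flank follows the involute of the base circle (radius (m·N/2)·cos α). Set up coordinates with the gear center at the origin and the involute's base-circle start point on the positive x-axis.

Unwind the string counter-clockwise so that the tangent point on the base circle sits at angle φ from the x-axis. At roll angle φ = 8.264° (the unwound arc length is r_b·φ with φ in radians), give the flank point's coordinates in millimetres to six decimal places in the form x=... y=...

x=145.959171 y=0.144191

pitch radius r_p = m·N/2 = 4.338·69/2 = 149.661000
base radius r_b = r_p·cos α = 149.661000·cos 15.143° = 144.464299
roll angle φ = 8.264° = 0.14423401 rad
x = r_b·(cos φ + φ·sin φ) = 144.464299·(0.98961630 + 0.14423401·0.14373444) = 145.959171
y = r_b·(sin φ − φ·cos φ) = 144.464299·(0.14373444 − 0.14423401·0.98961630) = 0.144191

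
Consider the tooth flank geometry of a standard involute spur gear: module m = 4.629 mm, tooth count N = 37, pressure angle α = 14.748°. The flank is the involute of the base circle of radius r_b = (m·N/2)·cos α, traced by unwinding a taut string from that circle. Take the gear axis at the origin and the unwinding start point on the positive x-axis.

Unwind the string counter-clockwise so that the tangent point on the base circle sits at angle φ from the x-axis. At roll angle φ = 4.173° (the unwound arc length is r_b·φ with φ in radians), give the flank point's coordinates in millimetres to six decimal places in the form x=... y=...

pitch radius r_p = m·N/2 = 4.629·37/2 = 85.636500
base radius r_b = r_p·cos α = 85.636500·cos 14.748° = 82.815191
roll angle φ = 4.173° = 0.07283259 rad
x = r_b·(cos φ + φ·sin φ) = 82.815191·(0.99734888 + 0.07283259·0.07276822) = 83.034550
y = r_b·(sin φ − φ·cos φ) = 82.815191·(0.07276822 − 0.07283259·0.99734888) = 0.010659

x=83.034550 y=0.010659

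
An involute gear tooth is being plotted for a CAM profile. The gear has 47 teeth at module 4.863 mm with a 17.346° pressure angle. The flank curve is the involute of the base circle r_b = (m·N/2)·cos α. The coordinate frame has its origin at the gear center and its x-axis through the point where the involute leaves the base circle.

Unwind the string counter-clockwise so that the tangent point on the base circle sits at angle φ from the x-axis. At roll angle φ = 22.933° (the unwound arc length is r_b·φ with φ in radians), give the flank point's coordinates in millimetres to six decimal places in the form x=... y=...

pitch radius r_p = m·N/2 = 4.863·47/2 = 114.280500
base radius r_b = r_p·cos α = 114.280500·cos 17.346° = 109.083222
roll angle φ = 22.933° = 0.40025636 rad
x = r_b·(cos φ + φ·sin φ) = 109.083222·(0.92096113 + 0.40025636·0.38965445) = 117.474210
y = r_b·(sin φ − φ·cos φ) = 109.083222·(0.38965445 − 0.40025636·0.92096113) = 2.294446

x=117.474210 y=2.294446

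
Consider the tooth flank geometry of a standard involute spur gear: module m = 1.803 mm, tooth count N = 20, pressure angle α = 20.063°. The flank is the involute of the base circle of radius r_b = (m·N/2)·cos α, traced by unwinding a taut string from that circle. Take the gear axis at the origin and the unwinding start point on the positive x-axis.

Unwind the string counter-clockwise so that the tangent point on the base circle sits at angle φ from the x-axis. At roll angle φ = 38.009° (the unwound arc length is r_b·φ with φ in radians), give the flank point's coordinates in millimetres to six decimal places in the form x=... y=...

pitch radius r_p = m·N/2 = 1.803·20/2 = 18.030000
base radius r_b = r_p·cos α = 18.030000·cos 20.063° = 16.935867
roll angle φ = 38.009° = 0.66338220 rad
x = r_b·(cos φ + φ·sin φ) = 16.935867·(0.78791404 + 0.66338220·0.61578525) = 20.262326
y = r_b·(sin φ − φ·cos φ) = 16.935867·(0.61578525 − 0.66338220·0.78791404) = 1.576680

x=20.262326 y=1.576680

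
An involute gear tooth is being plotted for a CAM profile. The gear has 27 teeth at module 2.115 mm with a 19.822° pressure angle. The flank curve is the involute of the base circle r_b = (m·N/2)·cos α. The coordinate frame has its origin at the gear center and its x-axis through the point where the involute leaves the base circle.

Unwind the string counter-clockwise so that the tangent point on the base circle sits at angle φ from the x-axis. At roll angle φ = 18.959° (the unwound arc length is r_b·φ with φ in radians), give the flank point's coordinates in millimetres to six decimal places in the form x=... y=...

pitch radius r_p = m·N/2 = 2.115·27/2 = 28.552500
base radius r_b = r_p·cos α = 28.552500·cos 19.822° = 26.860782
roll angle φ = 18.959° = 0.33089697 rad
x = r_b·(cos φ + φ·sin φ) = 26.860782·(0.94575131 + 0.33089697·0.32489147) = 28.291305
y = r_b·(sin φ − φ·cos φ) = 26.860782·(0.32489147 − 0.33089697·0.94575131) = 0.320858

x=28.291305 y=0.320858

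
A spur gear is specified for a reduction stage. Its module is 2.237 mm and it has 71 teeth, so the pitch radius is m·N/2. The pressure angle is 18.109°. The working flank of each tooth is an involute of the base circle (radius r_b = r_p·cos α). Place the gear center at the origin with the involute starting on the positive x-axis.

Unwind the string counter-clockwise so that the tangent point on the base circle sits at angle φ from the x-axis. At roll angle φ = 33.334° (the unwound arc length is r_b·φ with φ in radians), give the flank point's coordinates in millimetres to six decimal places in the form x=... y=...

pitch radius r_p = m·N/2 = 2.237·71/2 = 79.413500
base radius r_b = r_p·cos α = 79.413500·cos 18.109° = 75.479905
roll angle φ = 33.334° = 0.58178805 rad
x = r_b·(cos φ + φ·sin φ) = 75.479905·(0.83548142 + 0.58178805·0.54951870) = 87.193241
y = r_b·(sin φ − φ·cos φ) = 75.479905·(0.54951870 − 0.58178805·0.83548142) = 4.788867

x=87.193241 y=4.788867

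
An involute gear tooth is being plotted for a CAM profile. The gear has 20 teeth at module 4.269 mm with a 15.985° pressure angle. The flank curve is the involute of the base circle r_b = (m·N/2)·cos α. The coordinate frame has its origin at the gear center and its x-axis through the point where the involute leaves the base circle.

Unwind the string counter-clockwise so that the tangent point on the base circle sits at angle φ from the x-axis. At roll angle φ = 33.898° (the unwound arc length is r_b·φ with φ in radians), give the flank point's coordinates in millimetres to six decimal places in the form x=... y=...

pitch radius r_p = m·N/2 = 4.269·20/2 = 42.690000
base radius r_b = r_p·cos α = 42.690000·cos 15.985° = 41.039341
roll angle φ = 33.898° = 0.59163171 rad
x = r_b·(cos φ + φ·sin φ) = 41.039341·(0.83003175 + 0.59163171·0.55771614) = 47.605402
y = r_b·(sin φ − φ·cos φ) = 41.039341·(0.55771614 − 0.59163171·0.83003175) = 2.734986

x=47.605402 y=2.734986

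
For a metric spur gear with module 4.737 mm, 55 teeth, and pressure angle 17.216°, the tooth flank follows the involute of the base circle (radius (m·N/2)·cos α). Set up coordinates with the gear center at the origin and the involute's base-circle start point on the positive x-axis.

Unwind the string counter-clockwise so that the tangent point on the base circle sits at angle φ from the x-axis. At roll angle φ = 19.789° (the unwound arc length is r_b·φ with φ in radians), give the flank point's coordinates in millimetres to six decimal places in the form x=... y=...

pitch radius r_p = m·N/2 = 4.737·55/2 = 130.267500
base radius r_b = r_p·cos α = 130.267500·cos 17.216° = 124.430962
roll angle φ = 19.789° = 0.34538321 rad
x = r_b·(cos φ + φ·sin φ) = 124.430962·(0.94094578 + 0.34538321·0.33855728) = 131.632750
y = r_b·(sin φ − φ·cos φ) = 124.430962·(0.33855728 − 0.34538321·0.94094578) = 1.688579

x=131.632750 y=1.688579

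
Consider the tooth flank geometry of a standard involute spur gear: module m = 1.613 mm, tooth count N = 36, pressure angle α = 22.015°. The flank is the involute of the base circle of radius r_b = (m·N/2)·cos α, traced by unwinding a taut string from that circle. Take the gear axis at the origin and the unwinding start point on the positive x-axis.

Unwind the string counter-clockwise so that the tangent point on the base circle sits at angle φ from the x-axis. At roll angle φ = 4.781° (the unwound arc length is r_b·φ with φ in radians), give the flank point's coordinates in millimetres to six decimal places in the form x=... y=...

x=27.010555 y=0.005209

pitch radius r_p = m·N/2 = 1.613·36/2 = 29.034000
base radius r_b = r_p·cos α = 29.034000·cos 22.015° = 26.917008
roll angle φ = 4.781° = 0.08344419 rad
x = r_b·(cos φ + φ·sin φ) = 26.917008·(0.99652055 + 0.08344419·0.08334739) = 27.010555
y = r_b·(sin φ − φ·cos φ) = 26.917008·(0.08334739 − 0.08344419·0.99652055) = 0.005209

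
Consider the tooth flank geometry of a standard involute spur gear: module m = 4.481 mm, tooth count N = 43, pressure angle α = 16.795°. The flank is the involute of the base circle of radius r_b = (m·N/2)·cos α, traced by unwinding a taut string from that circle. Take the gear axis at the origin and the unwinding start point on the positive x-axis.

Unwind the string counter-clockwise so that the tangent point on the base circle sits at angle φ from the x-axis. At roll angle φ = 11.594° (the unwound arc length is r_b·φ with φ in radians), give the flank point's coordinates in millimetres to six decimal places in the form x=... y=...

x=94.101049 y=0.253696

pitch radius r_p = m·N/2 = 4.481·43/2 = 96.341500
base radius r_b = r_p·cos α = 96.341500·cos 16.795° = 92.232026
roll angle φ = 11.594° = 0.20235347 rad
x = r_b·(cos φ + φ·sin φ) = 92.232026·(0.97959630 + 0.20235347·0.20097534) = 94.101049
y = r_b·(sin φ − φ·cos φ) = 92.232026·(0.20097534 − 0.20235347·0.97959630) = 0.253696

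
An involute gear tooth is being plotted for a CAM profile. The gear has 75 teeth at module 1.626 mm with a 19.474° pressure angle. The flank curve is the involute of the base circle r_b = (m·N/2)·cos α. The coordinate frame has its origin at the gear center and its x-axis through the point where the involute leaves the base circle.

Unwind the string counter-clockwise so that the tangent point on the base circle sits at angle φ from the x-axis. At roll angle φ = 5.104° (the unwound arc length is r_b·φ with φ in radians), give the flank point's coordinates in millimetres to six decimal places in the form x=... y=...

x=57.714437 y=0.013535

pitch radius r_p = m·N/2 = 1.626·75/2 = 60.975000
base radius r_b = r_p·cos α = 60.975000·cos 19.474° = 57.486795
roll angle φ = 5.104° = 0.08908161 rad
x = r_b·(cos φ + φ·sin φ) = 57.486795·(0.99603486 + 0.08908161·0.08896383) = 57.714437
y = r_b·(sin φ − φ·cos φ) = 57.486795·(0.08896383 − 0.08908161·0.99603486) = 0.013535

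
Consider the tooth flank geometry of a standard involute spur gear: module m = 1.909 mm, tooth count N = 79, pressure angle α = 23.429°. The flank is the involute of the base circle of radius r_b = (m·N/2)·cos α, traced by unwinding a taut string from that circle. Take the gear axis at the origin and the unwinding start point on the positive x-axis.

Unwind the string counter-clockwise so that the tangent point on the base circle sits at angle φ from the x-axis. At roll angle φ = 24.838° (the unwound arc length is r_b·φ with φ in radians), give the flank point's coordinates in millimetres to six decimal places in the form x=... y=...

x=75.387501 y=1.843790

pitch radius r_p = m·N/2 = 1.909·79/2 = 75.405500
base radius r_b = r_p·cos α = 75.405500·cos 23.429° = 69.188580
roll angle φ = 24.838° = 0.43350488 rad
x = r_b·(cos φ + φ·sin φ) = 69.188580·(0.90749909 + 0.43350488·0.42005405) = 75.387501
y = r_b·(sin φ − φ·cos φ) = 69.188580·(0.42005405 − 0.43350488·0.90749909) = 1.843790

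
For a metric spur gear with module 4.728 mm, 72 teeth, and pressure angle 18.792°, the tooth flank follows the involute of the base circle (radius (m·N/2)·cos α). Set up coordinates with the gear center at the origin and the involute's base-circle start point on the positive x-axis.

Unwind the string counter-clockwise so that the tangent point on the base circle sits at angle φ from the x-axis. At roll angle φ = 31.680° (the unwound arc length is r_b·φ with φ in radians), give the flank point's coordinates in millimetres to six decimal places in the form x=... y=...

x=183.915257 y=8.804816

pitch radius r_p = m·N/2 = 4.728·72/2 = 170.208000
base radius r_b = r_p·cos α = 170.208000·cos 18.792° = 161.134935
roll angle φ = 31.680° = 0.55292031 rad
x = r_b·(cos φ + φ·sin φ) = 161.134935·(0.85099448 + 0.55292031·0.52517463) = 183.915257
y = r_b·(sin φ − φ·cos φ) = 161.134935·(0.52517463 − 0.55292031·0.85099448) = 8.804816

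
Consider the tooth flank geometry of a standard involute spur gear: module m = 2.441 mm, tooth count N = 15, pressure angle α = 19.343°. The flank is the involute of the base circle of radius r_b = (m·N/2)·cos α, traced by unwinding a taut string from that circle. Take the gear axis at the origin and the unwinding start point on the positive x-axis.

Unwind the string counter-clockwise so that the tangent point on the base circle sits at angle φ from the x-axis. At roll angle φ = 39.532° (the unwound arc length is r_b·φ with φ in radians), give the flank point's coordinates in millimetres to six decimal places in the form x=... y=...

x=20.909202 y=1.802749

pitch radius r_p = m·N/2 = 2.441·15/2 = 18.307500
base radius r_b = r_p·cos α = 18.307500·cos 19.343° = 17.274090
roll angle φ = 39.532° = 0.68996356 rad
x = r_b·(cos φ + φ·sin φ) = 17.274090·(0.77126921 + 0.68996356·0.63650908) = 20.909202
y = r_b·(sin φ − φ·cos φ) = 17.274090·(0.63650908 − 0.68996356·0.77126921) = 1.802749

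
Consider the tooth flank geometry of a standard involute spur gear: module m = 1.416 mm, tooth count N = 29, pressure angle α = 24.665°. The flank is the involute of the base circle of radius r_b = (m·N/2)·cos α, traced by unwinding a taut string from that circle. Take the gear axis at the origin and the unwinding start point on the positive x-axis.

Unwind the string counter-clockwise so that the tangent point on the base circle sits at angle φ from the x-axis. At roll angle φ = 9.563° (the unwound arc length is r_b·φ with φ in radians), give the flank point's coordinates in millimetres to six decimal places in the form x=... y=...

pitch radius r_p = m·N/2 = 1.416·29/2 = 20.532000
base radius r_b = r_p·cos α = 20.532000·cos 24.665° = 18.658727
roll angle φ = 9.563° = 0.16690584 rad
x = r_b·(cos φ + φ·sin φ) = 18.658727·(0.98610353 + 0.16690584·0.16613198) = 18.916814
y = r_b·(sin φ − φ·cos φ) = 18.658727·(0.16613198 − 0.16690584·0.98610353) = 0.028838

x=18.916814 y=0.028838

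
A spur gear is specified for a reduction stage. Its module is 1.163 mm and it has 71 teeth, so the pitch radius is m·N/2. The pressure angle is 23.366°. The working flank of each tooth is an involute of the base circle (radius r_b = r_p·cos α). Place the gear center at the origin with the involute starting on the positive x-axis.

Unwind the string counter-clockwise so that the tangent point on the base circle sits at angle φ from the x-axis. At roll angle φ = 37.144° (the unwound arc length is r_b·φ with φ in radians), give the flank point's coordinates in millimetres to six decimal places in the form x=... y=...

pitch radius r_p = m·N/2 = 1.163·71/2 = 41.286500
base radius r_b = r_p·cos α = 41.286500·cos 23.366° = 37.900600
roll angle φ = 37.144° = 0.64828510 rad
x = r_b·(cos φ + φ·sin φ) = 37.900600·(0.79712046 + 0.64828510·0.60382031) = 45.047447
y = r_b·(sin φ − φ·cos φ) = 37.900600·(0.60382031 − 0.64828510·0.79712046) = 3.299588

x=45.047447 y=3.299588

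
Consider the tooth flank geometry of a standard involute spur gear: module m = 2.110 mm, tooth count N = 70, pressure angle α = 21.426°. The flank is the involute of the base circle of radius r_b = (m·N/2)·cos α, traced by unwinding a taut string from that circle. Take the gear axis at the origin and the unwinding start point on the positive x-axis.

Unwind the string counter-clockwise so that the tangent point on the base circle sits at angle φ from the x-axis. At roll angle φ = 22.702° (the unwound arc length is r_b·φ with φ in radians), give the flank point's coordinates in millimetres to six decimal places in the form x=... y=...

x=73.932650 y=1.403197

pitch radius r_p = m·N/2 = 2.110·70/2 = 73.850000
base radius r_b = r_p·cos α = 73.850000·cos 21.426° = 68.746237
roll angle φ = 22.702° = 0.39622465 rad
x = r_b·(cos φ + φ·sin φ) = 68.746237·(0.92252462 + 0.39622465·0.38593824) = 73.932650
y = r_b·(sin φ − φ·cos φ) = 68.746237·(0.38593824 − 0.39622465·0.92252462) = 1.403197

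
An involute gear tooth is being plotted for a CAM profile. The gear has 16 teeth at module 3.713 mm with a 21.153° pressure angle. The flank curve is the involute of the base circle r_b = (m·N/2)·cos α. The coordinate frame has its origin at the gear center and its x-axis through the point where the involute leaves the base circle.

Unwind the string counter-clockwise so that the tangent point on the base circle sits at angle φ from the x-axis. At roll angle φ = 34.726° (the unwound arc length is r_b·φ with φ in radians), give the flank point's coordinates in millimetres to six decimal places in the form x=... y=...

x=32.332818 y=1.981331

pitch radius r_p = m·N/2 = 3.713·16/2 = 29.704000
base radius r_b = r_p·cos α = 29.704000·cos 21.153° = 27.702548
roll angle φ = 34.726° = 0.60608304 rad
x = r_b·(cos φ + φ·sin φ) = 27.702548·(0.82188563 + 0.60608304·0.56965254) = 32.332818
y = r_b·(sin φ − φ·cos φ) = 27.702548·(0.56965254 − 0.60608304·0.82188563) = 1.981331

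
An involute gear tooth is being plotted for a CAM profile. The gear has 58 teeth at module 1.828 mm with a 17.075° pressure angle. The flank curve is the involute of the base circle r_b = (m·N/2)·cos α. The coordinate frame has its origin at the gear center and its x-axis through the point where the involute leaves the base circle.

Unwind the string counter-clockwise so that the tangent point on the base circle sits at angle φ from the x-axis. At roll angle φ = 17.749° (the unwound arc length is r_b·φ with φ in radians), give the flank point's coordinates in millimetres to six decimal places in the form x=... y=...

pitch radius r_p = m·N/2 = 1.828·58/2 = 53.012000
base radius r_b = r_p·cos α = 53.012000·cos 17.075° = 50.675296
roll angle φ = 17.749° = 0.30977849 rad
x = r_b·(cos φ + φ·sin φ) = 50.675296·(0.95240112 + 0.30977849·0.30484768) = 53.048743
y = r_b·(sin φ − φ·cos φ) = 50.675296·(0.30484768 − 0.30977849·0.95240112) = 0.497342

x=53.048743 y=0.497342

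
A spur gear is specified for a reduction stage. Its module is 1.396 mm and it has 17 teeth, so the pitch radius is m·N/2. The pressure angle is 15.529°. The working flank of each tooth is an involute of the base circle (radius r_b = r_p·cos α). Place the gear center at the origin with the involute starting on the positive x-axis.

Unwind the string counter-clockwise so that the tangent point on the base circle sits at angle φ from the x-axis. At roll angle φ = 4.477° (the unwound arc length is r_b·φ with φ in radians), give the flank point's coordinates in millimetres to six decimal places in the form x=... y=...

pitch radius r_p = m·N/2 = 1.396·17/2 = 11.866000
base radius r_b = r_p·cos α = 11.866000·cos 15.529° = 11.432832
roll angle φ = 4.477° = 0.07813839 rad
x = r_b·(cos φ + φ·sin φ) = 11.432832·(0.99694875 + 0.07813839·0.07805890) = 11.467681
y = r_b·(sin φ − φ·cos φ) = 11.432832·(0.07805890 − 0.07813839·0.99694875) = 0.001817

x=11.467681 y=0.001817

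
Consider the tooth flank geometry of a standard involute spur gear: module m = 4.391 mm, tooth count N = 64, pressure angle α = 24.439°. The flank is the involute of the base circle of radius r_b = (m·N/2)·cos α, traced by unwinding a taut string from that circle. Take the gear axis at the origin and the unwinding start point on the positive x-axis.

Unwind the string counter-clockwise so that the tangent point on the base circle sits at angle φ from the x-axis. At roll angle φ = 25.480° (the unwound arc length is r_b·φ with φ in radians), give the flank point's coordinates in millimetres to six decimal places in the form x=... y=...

pitch radius r_p = m·N/2 = 4.391·64/2 = 140.512000
base radius r_b = r_p·cos α = 140.512000·cos 24.439° = 127.922442
roll angle φ = 25.480° = 0.44470989 rad
x = r_b·(cos φ + φ·sin φ) = 127.922442·(0.90273551 + 0.44470989·0.43019601) = 139.953283
y = r_b·(sin φ − φ·cos φ) = 127.922442·(0.43019601 − 0.44470989·0.90273551) = 3.676568

x=139.953283 y=3.676568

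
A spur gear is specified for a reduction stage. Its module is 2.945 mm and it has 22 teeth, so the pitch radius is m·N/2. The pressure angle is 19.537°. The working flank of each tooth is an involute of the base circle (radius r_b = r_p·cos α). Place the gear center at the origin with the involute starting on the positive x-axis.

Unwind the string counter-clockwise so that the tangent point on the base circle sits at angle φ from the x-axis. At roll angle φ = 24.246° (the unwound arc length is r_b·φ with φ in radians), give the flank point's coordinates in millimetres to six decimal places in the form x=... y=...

pitch radius r_p = m·N/2 = 2.945·22/2 = 32.395000
base radius r_b = r_p·cos α = 32.395000·cos 19.537° = 30.529882
roll angle φ = 24.246° = 0.42317253 rad
x = r_b·(cos φ + φ·sin φ) = 30.529882·(0.91179071 + 0.42317253·0.41065520) = 33.142284
y = r_b·(sin φ − φ·cos φ) = 30.529882·(0.41065520 − 0.42317253·0.91179071) = 0.757459

x=33.142284 y=0.757459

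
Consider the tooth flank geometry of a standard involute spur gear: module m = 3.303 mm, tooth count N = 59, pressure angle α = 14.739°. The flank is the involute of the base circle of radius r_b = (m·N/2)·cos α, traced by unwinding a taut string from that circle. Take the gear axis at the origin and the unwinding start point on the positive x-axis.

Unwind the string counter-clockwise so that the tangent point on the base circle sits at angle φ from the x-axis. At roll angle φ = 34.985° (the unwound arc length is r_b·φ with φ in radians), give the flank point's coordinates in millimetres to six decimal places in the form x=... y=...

pitch radius r_p = m·N/2 = 3.303·59/2 = 97.438500
base radius r_b = r_p·cos α = 97.438500·cos 14.739° = 94.232267
roll angle φ = 34.985° = 0.61060344 rad
x = r_b·(cos φ + φ·sin φ) = 94.232267·(0.81930218 + 0.61060344·0.57336196) = 110.195115
y = r_b·(sin φ − φ·cos φ) = 94.232267·(0.57336196 − 0.61060344·0.81930218) = 6.887741

x=110.195115 y=6.887741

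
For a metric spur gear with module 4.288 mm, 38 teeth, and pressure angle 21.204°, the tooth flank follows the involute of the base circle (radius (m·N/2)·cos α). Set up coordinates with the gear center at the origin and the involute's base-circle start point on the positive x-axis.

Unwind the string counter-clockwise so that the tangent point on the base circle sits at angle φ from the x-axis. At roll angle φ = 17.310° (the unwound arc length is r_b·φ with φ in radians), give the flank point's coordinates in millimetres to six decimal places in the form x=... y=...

pitch radius r_p = m·N/2 = 4.288·38/2 = 81.472000
base radius r_b = r_p·cos α = 81.472000·cos 21.204° = 75.956228
roll angle φ = 17.310° = 0.30211649 rad
x = r_b·(cos φ + φ·sin φ) = 75.956228·(0.95470888 + 0.30211649·0.29754151) = 79.343957
y = r_b·(sin φ − φ·cos φ) = 75.956228·(0.29754151 − 0.30211649·0.95470888) = 0.691825

x=79.343957 y=0.691825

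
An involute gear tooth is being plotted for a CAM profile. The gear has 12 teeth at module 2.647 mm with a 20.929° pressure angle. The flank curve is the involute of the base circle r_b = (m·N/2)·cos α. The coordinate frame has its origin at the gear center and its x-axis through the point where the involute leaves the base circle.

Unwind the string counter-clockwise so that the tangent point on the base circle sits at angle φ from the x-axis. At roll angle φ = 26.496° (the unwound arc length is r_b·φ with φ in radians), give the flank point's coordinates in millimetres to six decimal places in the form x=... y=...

x=16.336532 y=0.478629

pitch radius r_p = m·N/2 = 2.647·12/2 = 15.882000
base radius r_b = r_p·cos α = 15.882000·cos 20.929° = 14.834166
roll angle φ = 26.496° = 0.46244244 rad
x = r_b·(cos φ + φ·sin φ) = 14.834166·(0.89496551 + 0.46244244·0.44613533) = 16.336532
y = r_b·(sin φ − φ·cos φ) = 14.834166·(0.44613533 − 0.46244244·0.89496551) = 0.478629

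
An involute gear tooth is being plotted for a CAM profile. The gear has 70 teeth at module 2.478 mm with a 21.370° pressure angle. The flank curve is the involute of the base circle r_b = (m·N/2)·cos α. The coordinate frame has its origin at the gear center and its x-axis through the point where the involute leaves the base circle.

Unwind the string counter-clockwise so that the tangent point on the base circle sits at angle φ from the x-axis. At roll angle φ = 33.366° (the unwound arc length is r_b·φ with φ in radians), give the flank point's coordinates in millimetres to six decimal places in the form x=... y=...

pitch radius r_p = m·N/2 = 2.478·70/2 = 86.730000
base radius r_b = r_p·cos α = 86.730000·cos 21.370° = 80.767030
roll angle φ = 33.366° = 0.58234656 rad
x = r_b·(cos φ + φ·sin φ) = 80.767030·(0.83517438 + 0.58234656·0.54998523) = 93.322780
y = r_b·(sin φ − φ·cos φ) = 80.767030·(0.54998523 − 0.58234656·0.83517438) = 5.138747

x=93.322780 y=5.138747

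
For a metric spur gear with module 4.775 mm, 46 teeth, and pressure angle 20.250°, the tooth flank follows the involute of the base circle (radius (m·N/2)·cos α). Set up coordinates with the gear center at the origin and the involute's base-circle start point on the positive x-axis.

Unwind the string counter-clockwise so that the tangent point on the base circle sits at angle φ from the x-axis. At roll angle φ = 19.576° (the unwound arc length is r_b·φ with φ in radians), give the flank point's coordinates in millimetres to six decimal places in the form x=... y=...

pitch radius r_p = m·N/2 = 4.775·46/2 = 109.825000
base radius r_b = r_p·cos α = 109.825000·cos 20.250° = 103.036863
roll angle φ = 19.576° = 0.34166565 rad
x = r_b·(cos φ + φ·sin φ) = 103.036863·(0.94219788 + 0.34166565·0.33505693) = 108.876512
y = r_b·(sin φ − φ·cos φ) = 103.036863·(0.33505693 − 0.34166565·0.94219788) = 1.353933

x=108.876512 y=1.353933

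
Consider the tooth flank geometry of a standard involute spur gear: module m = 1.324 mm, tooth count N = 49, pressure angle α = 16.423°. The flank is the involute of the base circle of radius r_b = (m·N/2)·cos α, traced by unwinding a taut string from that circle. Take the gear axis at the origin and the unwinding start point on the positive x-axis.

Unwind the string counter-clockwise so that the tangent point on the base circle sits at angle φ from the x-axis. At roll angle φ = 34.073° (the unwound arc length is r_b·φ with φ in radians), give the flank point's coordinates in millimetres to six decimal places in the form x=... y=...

x=36.139439 y=2.105078

pitch radius r_p = m·N/2 = 1.324·49/2 = 32.438000
base radius r_b = r_p·cos α = 32.438000·cos 16.423° = 31.114548
roll angle φ = 34.073° = 0.59468604 rad
x = r_b·(cos φ + φ·sin φ) = 31.114548·(0.82832444 + 0.59468604·0.56024872) = 36.139439
y = r_b·(sin φ − φ·cos φ) = 31.114548·(0.56024872 − 0.59468604·0.82832444) = 2.105078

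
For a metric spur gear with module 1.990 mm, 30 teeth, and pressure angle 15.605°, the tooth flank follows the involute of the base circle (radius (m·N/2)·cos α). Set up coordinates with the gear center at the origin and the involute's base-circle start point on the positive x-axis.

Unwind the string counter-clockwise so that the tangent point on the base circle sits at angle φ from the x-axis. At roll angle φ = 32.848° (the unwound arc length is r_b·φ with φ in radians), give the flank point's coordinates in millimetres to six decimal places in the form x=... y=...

pitch radius r_p = m·N/2 = 1.990·30/2 = 29.850000
base radius r_b = r_p·cos α = 29.850000·cos 15.605° = 28.749702
roll angle φ = 32.848° = 0.57330575 rad
x = r_b·(cos φ + φ·sin φ) = 28.749702·(0.84011249 + 0.57330575·0.54241221) = 33.093222
y = r_b·(sin φ − φ·cos φ) = 28.749702·(0.54241221 − 0.57330575·0.84011249) = 1.747145

x=33.093222 y=1.747145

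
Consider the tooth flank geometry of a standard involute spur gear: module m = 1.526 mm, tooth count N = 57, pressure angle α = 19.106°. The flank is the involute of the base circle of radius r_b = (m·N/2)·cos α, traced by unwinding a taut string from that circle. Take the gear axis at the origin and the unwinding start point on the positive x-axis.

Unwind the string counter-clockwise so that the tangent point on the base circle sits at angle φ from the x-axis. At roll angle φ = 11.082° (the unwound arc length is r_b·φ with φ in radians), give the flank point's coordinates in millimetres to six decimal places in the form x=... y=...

x=41.856801 y=0.098749

pitch radius r_p = m·N/2 = 1.526·57/2 = 43.491000
base radius r_b = r_p·cos α = 43.491000·cos 19.106° = 41.095283
roll angle φ = 11.082° = 0.19341739 rad
x = r_b·(cos φ + φ·sin φ) = 41.095283·(0.98135310 + 0.19341739·0.19221367) = 41.856801
y = r_b·(sin φ − φ·cos φ) = 41.095283·(0.19221367 − 0.19341739·0.98135310) = 0.098749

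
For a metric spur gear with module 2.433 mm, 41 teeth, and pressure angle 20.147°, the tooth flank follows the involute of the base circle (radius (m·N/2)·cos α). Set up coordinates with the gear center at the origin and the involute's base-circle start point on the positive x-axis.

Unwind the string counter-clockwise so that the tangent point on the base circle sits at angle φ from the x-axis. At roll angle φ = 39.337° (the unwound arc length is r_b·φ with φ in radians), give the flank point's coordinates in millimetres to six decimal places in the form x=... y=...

pitch radius r_p = m·N/2 = 2.433·41/2 = 49.876500
base radius r_b = r_p·cos α = 49.876500·cos 20.147° = 46.824658
roll angle φ = 39.337° = 0.68656017 rad
x = r_b·(cos φ + φ·sin φ) = 46.824658·(0.77343103 + 0.68656017·0.63388046) = 56.593598
y = r_b·(sin φ − φ·cos φ) = 46.824658·(0.63388046 − 0.68656017·0.77343103) = 4.817018

x=56.593598 y=4.817018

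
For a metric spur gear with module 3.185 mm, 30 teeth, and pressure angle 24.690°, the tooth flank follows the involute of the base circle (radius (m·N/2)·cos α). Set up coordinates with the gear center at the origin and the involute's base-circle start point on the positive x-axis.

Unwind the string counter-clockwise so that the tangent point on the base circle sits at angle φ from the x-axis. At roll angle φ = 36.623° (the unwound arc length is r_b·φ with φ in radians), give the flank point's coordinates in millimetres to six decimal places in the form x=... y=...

x=51.389493 y=3.626506

pitch radius r_p = m·N/2 = 3.185·30/2 = 47.775000
base radius r_b = r_p·cos α = 47.775000·cos 24.690° = 43.407462
roll angle φ = 36.623° = 0.63919193 rad
x = r_b·(cos φ + φ·sin φ) = 43.407462·(0.80257807 + 0.63919193·0.59654710) = 51.389493
y = r_b·(sin φ − φ·cos φ) = 43.407462·(0.59654710 − 0.63919193·0.80257807) = 3.626506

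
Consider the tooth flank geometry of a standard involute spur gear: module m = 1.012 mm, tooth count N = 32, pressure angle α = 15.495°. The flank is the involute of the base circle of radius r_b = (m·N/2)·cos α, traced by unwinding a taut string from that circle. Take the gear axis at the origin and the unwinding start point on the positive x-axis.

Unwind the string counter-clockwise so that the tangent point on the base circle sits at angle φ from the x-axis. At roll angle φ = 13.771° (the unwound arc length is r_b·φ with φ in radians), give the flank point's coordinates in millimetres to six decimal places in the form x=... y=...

pitch radius r_p = m·N/2 = 1.012·32/2 = 16.192000
base radius r_b = r_p·cos α = 16.192000·cos 15.495° = 15.603482
roll angle φ = 13.771° = 0.24034929 rad
x = r_b·(cos φ + φ·sin φ) = 15.603482·(0.97125489 + 0.24034929·0.23804189) = 16.047683
y = r_b·(sin φ − φ·cos φ) = 15.603482·(0.23804189 − 0.24034929·0.97125489) = 0.071799

x=16.047683 y=0.071799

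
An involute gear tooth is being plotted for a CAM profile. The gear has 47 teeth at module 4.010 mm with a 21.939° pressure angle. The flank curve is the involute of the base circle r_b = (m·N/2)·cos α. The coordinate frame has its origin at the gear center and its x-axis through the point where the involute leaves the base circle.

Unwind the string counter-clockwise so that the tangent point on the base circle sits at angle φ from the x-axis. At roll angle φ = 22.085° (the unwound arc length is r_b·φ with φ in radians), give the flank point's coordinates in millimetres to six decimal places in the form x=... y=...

x=93.665069 y=1.643998

pitch radius r_p = m·N/2 = 4.010·47/2 = 94.235000
base radius r_b = r_p·cos α = 94.235000·cos 21.939° = 87.410704
roll angle φ = 22.085° = 0.38545597 rad
x = r_b·(cos φ + φ·sin φ) = 87.410704·(0.92662709 + 0.38545597·0.37598169) = 93.665069
y = r_b·(sin φ − φ·cos φ) = 87.410704·(0.37598169 − 0.38545597·0.92662709) = 1.643998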